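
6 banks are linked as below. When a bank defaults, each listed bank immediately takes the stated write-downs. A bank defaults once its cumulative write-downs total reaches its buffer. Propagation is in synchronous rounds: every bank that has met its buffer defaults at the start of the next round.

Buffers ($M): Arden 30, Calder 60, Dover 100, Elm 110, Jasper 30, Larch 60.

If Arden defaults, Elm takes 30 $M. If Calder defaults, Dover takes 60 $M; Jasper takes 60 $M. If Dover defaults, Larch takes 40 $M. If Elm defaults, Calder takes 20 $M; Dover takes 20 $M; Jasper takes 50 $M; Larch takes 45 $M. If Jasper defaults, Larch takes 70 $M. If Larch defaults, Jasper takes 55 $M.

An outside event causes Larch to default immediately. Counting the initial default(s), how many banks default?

2

Round 1 — Larch defaults (initial).
  Jasper: +55 → 55 ≥ 30
Round 2 — Jasper defaults.
No further defaults.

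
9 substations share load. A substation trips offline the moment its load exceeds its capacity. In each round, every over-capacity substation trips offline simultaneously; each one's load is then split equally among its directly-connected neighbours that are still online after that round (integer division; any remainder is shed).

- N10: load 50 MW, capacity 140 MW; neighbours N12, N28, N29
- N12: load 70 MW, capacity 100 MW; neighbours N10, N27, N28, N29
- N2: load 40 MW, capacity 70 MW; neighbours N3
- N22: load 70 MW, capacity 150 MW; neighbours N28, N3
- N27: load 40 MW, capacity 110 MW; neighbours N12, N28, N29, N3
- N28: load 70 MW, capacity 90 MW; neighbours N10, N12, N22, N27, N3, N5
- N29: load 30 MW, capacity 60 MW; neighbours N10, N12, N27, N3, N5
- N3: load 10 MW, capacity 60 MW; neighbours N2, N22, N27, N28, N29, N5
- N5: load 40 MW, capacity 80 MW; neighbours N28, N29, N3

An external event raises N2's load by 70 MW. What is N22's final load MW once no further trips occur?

112

Round 1 — N2 at 110 > 70. N2 trips offline.
  N2 sheds 110 MW to N3: 110 each.
    N3: 10+110 = 120 > 60
Round 2 — N3 trips offline.
  N3 sheds 120 MW to N22, N27, N28, N29, N5: 24 each.
    N22: 70+24 = 94 ≤ 150
    N27: 40+24 = 64 ≤ 110
    N28: 70+24 = 94 > 90
    N29: 30+24 = 54 ≤ 60
    N5: 40+24 = 64 ≤ 80
Round 3 — N28 trips offline.
  N28 sheds 94 MW to N10, N12, N22, N27, N5: 18 each (4 lost).
    N10: 50+18 = 68 ≤ 140
    N12: 70+18 = 88 ≤ 100
    N22: 94+18 = 112 ≤ 150
    N27: 64+18 = 82 ≤ 110
    N5: 64+18 = 82 > 80
Round 4 — N5 trips offline.
  N5 sheds 82 MW to N29: 82 each.
    N29: 54+82 = 136 > 60
Round 5 — N29 trips offline.
  N29 sheds 136 MW to N10, N12, N27: 45 each (1 lost).
    N10: 68+45 = 113 ≤ 140
    N12: 88+45 = 133 > 100
    N27: 82+45 = 127 > 110
Round 6 — N12, N27 trip offline.
  N12 sheds 133 MW to N10: 133 each.
    N10: 113+133 = 246 > 140
  N27 sheds 127 MW: no online neighbours, lost.
Round 7 — N10 trips offline.
  N10 sheds 246 MW: no online neighbours, lost.
No further trips.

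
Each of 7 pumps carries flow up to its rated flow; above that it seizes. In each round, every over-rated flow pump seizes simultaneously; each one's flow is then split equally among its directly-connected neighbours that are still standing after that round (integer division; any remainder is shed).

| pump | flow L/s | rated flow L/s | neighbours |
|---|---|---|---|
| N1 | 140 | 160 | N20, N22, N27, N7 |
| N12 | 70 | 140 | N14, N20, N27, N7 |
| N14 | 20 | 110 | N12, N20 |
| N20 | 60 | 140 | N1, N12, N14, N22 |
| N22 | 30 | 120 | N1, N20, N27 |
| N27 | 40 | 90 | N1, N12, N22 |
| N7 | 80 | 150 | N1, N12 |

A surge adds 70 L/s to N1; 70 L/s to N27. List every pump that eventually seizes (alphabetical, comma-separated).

Round 1 — N1 at 210 > 160; N27 at 110 > 90. N1, N27 seize.
  N1 sheds 210 L/s to N20, N22, N7: 70 each.
    N20: 60+70 = 130 ≤ 140
    N22: 30+70 = 100 ≤ 120
    N7: 80+70 = 150 ≤ 150
  N27 sheds 110 L/s to N12, N22: 55 each.
    N12: 70+55 = 125 ≤ 140
    N22: 100+55 = 155 > 120
Round 2 — N22 seizes.
  N22 sheds 155 L/s to N20: 155 each.
    N20: 130+155 = 285 > 140
Round 3 — N20 seizes.
  N20 sheds 285 L/s to N12, N14: 142 each (1 lost).
    N12: 125+142 = 267 > 140
    N14: 20+142 = 162 > 110
Round 4 — N12, N14 seize.
  N12 sheds 267 L/s to N7: 267 each.
    N7: 150+267 = 417 > 150
  N14 sheds 162 L/s: no online neighbours, lost.
Round 5 — N7 seizes.
  N7 sheds 417 L/s: no online neighbours, lost.
No further seizures.

N1, N12, N14, N20, N22, N27, N7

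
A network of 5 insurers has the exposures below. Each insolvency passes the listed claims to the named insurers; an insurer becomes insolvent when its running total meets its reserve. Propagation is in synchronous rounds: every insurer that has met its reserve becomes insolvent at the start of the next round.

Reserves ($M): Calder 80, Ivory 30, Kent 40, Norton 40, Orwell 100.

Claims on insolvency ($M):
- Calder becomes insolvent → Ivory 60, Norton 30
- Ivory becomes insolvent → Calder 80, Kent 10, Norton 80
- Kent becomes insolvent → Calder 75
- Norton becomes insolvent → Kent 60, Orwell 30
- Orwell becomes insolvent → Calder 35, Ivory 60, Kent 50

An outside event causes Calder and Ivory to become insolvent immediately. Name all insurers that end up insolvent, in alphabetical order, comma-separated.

Calder, Ivory, Kent, Norton

Round 1 — Calder, Ivory become insolvent (initial).
  Kent: +10 → 10 < 40
  Norton: +30+80 → 110 ≥ 40
Round 2 — Norton becomes insolvent.
  Kent: +60 → 70 ≥ 40
  Orwell: +30 → 30 < 100
Round 3 — Kent becomes insolvent.
No further insolvencies.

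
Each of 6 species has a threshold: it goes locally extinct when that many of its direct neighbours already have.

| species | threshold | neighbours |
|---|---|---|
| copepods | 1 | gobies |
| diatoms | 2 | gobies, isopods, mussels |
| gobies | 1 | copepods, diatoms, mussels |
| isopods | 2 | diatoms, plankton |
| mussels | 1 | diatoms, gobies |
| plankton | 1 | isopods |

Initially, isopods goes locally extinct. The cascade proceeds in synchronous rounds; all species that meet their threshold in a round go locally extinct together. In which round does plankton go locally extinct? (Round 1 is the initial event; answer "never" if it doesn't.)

Round 1 — isopods goes locally extinct (initial).
Round 2 — checking thresholds:
  diatoms: 1 of 3 neighbours < 2, holds.
  plankton: 1 of 1 neighbours ≥ 1, goes locally extinct.
Round 3 — no new extinctions; cascade stops.

2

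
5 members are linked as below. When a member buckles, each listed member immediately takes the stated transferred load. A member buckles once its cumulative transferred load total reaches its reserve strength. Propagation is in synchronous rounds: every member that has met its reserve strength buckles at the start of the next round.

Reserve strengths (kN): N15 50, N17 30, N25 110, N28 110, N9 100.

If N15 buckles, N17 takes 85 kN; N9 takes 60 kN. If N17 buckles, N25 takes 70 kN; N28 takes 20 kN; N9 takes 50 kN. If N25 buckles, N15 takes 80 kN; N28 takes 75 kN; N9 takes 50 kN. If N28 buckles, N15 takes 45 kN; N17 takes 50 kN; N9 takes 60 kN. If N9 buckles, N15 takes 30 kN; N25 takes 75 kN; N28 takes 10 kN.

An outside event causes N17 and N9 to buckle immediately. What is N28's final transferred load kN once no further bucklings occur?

105

Round 1 — N17, N9 buckle (initial).
  N15: +30 → 30 < 50
  N25: +70+75 → 145 ≥ 110
  N28: +20+10 → 30 < 110
Round 2 — N25 buckles.
  N15: +80 → 110 ≥ 50
  N28: +75 → 105 < 110
Round 3 — N15 buckles.
No further bucklings.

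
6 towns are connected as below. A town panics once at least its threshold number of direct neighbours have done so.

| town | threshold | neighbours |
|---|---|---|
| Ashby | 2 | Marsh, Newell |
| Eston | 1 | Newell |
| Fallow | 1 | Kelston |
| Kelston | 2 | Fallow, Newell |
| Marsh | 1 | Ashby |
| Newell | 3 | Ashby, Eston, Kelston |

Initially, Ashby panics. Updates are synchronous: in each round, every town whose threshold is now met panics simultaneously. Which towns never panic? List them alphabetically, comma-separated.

Round 1 — Ashby panics (initial).
Round 2 — checking thresholds:
  Marsh: 1 of 1 neighbours ≥ 1, panics.
  Newell: 1 of 3 neighbours < 3, holds.
Round 3 — no new panics; cascade stops.

Eston, Fallow, Kelston, Newell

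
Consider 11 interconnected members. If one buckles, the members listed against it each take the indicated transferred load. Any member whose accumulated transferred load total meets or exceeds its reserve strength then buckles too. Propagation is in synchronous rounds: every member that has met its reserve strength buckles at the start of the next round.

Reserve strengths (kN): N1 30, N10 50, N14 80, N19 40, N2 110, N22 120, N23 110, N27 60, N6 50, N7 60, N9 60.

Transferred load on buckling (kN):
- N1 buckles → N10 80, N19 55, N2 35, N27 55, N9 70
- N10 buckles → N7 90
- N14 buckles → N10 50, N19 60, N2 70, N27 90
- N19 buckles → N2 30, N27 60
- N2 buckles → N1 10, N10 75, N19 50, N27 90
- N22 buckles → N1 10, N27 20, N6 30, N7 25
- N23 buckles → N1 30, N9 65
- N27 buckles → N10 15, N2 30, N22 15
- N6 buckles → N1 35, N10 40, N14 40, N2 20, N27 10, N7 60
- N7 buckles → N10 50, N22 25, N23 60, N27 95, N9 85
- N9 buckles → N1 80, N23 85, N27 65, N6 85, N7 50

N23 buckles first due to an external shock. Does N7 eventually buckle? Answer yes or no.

Round 1 — N23 buckles (initial).
  N1: +30 → 30 ≥ 30
  N9: +65 → 65 ≥ 60
Round 2 — N1, N9 buckle.
  N10: +80 → 80 ≥ 50
  N19: +55 → 55 ≥ 40
  N2: +35 → 35 < 110
  N27: +55+65 → 120 ≥ 60
  N6: +85 → 85 ≥ 50
  N7: +50 → 50 < 60
Round 3 — N10, N19, N27, N6 buckle.
  N14: +40 → 40 < 80
  N2: +30+30+20 → 115 ≥ 110
  N22: +15 → 15 < 120
  N7: +90+60 → 200 ≥ 60
Round 4 — N2, N7 buckle.
  N22: +25 → 40 < 120
No further bucklings.

yes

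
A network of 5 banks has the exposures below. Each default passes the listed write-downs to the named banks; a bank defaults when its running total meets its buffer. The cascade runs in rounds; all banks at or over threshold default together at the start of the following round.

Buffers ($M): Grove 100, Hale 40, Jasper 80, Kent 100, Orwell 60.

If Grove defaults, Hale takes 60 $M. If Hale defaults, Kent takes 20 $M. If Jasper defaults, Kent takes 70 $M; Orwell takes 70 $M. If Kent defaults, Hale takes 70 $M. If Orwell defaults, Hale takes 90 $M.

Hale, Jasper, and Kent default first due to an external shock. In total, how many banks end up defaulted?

Round 1 — Hale, Jasper, Kent default (initial).
  Orwell: +70 → 70 ≥ 60
Round 2 — Orwell defaults.
No further defaults.

4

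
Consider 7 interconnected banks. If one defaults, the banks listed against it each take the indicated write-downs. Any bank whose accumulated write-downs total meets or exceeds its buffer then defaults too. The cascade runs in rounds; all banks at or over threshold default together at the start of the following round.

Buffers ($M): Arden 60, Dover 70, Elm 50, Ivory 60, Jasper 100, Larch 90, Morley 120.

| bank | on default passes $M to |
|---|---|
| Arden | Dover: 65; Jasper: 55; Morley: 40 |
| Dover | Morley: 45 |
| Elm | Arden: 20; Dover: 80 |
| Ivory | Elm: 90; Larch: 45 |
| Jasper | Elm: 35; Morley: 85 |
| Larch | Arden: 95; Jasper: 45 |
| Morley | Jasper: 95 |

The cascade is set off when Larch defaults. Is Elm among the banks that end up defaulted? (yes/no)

no

Round 1 — Larch defaults (initial).
  Arden: +95 → 95 ≥ 60
  Jasper: +45 → 45 < 100
Round 2 — Arden defaults.
  Dover: +65 → 65 < 70
  Jasper: +55 → 100 ≥ 100
  Morley: +40 → 40 < 120
Round 3 — Jasper defaults.
  Elm: +35 → 35 < 50
  Morley: +85 → 125 ≥ 120
Round 4 — Morley defaults.
No further defaults.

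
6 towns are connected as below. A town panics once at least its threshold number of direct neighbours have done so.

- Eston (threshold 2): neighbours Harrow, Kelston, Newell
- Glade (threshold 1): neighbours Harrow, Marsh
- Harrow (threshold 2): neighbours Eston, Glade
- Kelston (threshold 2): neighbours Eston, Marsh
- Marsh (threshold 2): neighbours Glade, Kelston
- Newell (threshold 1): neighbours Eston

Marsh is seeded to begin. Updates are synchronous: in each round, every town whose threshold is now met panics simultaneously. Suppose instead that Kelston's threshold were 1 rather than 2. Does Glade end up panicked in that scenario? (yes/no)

yes

With Kelston's threshold at 1:
Round 1 — Marsh panics (initial).
Round 2 — checking thresholds:
  Glade: 1 of 2 neighbours ≥ 1, panics.
  Kelston: 1 of 2 neighbours ≥ 1, panics.
Round 3 — no new panics; cascade stops.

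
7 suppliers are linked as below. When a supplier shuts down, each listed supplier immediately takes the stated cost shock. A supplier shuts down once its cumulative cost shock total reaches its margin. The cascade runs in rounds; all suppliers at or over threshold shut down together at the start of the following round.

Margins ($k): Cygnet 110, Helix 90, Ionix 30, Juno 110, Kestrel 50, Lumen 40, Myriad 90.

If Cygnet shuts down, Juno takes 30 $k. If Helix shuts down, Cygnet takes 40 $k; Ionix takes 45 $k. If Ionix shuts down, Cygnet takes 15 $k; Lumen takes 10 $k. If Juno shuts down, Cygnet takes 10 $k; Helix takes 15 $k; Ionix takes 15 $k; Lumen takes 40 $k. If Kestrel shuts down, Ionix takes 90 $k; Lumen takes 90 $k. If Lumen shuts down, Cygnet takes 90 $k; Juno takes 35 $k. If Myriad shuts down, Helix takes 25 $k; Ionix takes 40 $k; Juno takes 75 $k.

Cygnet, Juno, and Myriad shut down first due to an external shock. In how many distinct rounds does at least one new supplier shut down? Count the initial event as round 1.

Round 1 — Cygnet, Juno, Myriad shut down (initial).
  Helix: +15+25 → 40 < 90
  Ionix: +15+40 → 55 ≥ 30
  Lumen: +40 → 40 ≥ 40
Round 2 — Ionix, Lumen shut down.
No further shutdowns.

2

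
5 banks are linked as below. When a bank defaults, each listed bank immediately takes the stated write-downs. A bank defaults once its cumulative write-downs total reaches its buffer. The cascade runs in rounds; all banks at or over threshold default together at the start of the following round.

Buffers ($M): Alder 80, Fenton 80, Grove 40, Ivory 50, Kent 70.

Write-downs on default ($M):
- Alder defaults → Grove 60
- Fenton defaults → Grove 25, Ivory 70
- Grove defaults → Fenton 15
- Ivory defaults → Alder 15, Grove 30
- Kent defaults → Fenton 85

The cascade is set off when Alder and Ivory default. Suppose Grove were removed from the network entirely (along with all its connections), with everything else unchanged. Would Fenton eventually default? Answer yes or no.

no

With Grove removed:
Round 1 — Alder, Ivory default (initial).
No further defaults.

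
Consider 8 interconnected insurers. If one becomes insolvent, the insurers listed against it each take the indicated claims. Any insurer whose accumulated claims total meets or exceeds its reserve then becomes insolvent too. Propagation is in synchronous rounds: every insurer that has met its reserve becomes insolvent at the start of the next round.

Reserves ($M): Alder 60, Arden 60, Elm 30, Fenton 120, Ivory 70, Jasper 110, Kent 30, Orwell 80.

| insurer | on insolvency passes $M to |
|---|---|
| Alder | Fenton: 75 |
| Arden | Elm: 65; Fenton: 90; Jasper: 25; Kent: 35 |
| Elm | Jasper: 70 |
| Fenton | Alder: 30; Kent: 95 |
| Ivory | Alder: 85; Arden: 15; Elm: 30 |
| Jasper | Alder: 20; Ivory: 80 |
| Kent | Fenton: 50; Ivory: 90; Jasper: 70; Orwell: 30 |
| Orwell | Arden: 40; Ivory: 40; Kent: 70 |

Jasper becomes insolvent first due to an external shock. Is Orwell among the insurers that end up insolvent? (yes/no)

Round 1 — Jasper becomes insolvent (initial).
  Alder: +20 → 20 < 60
  Ivory: +80 → 80 ≥ 70
Round 2 — Ivory becomes insolvent.
  Alder: +85 → 105 ≥ 60
  Arden: +15 → 15 < 60
  Elm: +30 → 30 ≥ 30
Round 3 — Alder, Elm become insolvent.
  Fenton: +75 → 75 < 120
No further insolvencies.

no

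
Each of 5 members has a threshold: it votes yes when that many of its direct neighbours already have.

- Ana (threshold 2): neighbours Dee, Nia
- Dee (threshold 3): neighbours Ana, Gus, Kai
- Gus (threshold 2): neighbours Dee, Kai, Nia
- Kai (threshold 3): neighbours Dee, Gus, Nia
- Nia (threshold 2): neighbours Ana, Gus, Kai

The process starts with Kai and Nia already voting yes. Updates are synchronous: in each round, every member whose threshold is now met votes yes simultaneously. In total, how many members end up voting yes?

Round 1 — Kai, Nia vote yes (initial).
Round 2 — checking thresholds:
  Ana: 1 of 2 neighbours < 2, below threshold.
  Dee: 1 of 3 neighbours < 3, below threshold.
  Gus: 2 of 3 neighbours ≥ 2, votes yes.
Round 3 — no new yes votes; cascade stops.

3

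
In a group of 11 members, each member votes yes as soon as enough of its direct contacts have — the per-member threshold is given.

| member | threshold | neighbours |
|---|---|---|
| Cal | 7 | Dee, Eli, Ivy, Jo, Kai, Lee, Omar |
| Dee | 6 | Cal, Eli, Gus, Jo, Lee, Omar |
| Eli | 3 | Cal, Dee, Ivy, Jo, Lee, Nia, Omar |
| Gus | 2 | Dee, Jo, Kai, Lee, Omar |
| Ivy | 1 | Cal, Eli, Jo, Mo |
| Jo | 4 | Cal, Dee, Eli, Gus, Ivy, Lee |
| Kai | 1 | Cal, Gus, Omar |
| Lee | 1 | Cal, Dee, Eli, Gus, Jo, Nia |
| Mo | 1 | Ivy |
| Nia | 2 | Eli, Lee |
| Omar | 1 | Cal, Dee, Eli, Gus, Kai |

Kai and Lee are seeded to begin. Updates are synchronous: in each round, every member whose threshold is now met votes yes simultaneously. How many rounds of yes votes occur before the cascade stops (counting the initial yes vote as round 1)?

Round 1 — Kai, Lee vote yes (initial).
Round 2 — checking thresholds:
  Cal: 2 of 7 neighbours < 7, holds.
  Dee: 1 of 6 neighbours < 6, holds.
  Eli: 1 of 7 neighbours < 3, holds.
  Gus: 2 of 5 neighbours ≥ 2, votes yes.
  Jo: 1 of 6 neighbours < 4, holds.
  Nia: 1 of 2 neighbours < 2, holds.
  Omar: 1 of 5 neighbours ≥ 1, votes yes.
Round 3 — no new yes votes; cascade stops.

2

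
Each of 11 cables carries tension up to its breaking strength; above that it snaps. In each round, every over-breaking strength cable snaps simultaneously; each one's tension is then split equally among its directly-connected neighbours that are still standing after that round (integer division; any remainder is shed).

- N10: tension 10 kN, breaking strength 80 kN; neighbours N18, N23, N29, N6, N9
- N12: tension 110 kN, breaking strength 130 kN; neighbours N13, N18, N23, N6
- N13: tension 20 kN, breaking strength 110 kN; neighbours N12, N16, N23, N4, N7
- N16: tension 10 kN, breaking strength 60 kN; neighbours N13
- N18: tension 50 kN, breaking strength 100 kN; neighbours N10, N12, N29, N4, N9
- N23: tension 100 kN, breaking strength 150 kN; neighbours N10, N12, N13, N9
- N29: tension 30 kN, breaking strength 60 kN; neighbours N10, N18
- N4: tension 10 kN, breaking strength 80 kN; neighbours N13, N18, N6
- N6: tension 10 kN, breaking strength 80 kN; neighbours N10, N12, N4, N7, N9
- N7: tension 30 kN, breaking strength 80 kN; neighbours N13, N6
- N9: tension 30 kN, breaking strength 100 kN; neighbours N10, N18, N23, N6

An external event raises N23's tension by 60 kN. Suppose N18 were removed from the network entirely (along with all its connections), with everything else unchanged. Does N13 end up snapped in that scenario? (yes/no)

yes

With N18 removed:
Round 1 — N23 at 160 > 150. N23 snaps.
  N23 sheds 160 kN to N10, N12, N13, N9: 40 each.
    N10: 10+40 = 50 ≤ 80
    N12: 110+40 = 150 > 130
    N13: 20+40 = 60 ≤ 110
    N9: 30+40 = 70 ≤ 100
Round 2 — N12 snaps.
  N12 sheds 150 kN to N13, N6: 75 each.
    N13: 60+75 = 135 > 110
    N6: 10+75 = 85 > 80
Round 3 — N13, N6 snap.
  N13 sheds 135 kN to N16, N4, N7: 45 each.
    N16: 10+45 = 55 ≤ 60
    N4: 10+45 = 55 ≤ 80
    N7: 30+45 = 75 ≤ 80
  N6 sheds 85 kN to N10, N4, N7, N9: 21 each (1 lost).
    N10: 50+21 = 71 ≤ 80
    N4: 55+21 = 76 ≤ 80
    N7: 75+21 = 96 > 80
    N9: 70+21 = 91 ≤ 100
Round 4 — N7 snaps.
  N7 sheds 96 kN: no online neighbours, lost.
No further breaks.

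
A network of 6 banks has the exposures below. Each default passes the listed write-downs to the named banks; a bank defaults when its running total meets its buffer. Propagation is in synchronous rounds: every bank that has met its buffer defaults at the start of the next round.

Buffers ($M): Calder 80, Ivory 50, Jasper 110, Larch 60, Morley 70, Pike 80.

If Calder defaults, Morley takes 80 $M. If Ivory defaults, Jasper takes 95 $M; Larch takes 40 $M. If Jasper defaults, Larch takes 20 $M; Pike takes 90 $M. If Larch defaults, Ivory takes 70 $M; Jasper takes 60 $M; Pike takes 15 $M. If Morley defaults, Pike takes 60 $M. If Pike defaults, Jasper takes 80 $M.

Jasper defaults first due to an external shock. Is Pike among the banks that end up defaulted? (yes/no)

Round 1 — Jasper defaults (initial).
  Larch: +20 → 20 < 60
  Pike: +90 → 90 ≥ 80
Round 2 — Pike defaults.
No further defaults.

yes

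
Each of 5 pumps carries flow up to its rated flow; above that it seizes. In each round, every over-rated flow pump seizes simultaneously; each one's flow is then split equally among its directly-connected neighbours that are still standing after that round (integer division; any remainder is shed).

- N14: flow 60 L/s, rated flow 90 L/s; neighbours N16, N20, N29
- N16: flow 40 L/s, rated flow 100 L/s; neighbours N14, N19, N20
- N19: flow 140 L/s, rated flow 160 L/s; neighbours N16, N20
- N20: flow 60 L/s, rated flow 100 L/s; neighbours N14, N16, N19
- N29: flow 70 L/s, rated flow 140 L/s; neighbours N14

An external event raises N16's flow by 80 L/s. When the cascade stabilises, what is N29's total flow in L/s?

120

Round 1 — N16 at 120 > 100. N16 seizes.
  N16 sheds 120 L/s to N14, N19, N20: 40 each.
    N14: 60+40 = 100 > 90
    N19: 140+40 = 180 > 160
    N20: 60+40 = 100 ≤ 100
Round 2 — N14, N19 seize.
  N14 sheds 100 L/s to N20, N29: 50 each.
    N20: 100+50 = 150 > 100
    N29: 70+50 = 120 ≤ 140
  N19 sheds 180 L/s to N20: 180 each.
    N20: 150+180 = 330 > 100
Round 3 — N20 seizes.
  N20 sheds 330 L/s: no online neighbours, lost.
No further seizures.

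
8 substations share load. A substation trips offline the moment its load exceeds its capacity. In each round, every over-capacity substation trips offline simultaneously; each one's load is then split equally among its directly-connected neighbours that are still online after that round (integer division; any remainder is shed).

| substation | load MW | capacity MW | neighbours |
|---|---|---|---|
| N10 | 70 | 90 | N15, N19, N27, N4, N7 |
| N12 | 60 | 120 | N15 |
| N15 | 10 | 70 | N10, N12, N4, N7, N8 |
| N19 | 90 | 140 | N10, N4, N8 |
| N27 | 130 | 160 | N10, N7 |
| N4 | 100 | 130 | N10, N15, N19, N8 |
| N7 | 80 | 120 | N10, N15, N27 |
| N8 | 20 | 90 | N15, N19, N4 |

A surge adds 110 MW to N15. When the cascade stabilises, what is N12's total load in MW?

Round 1 — N15 at 120 > 70. N15 trips offline.
  N15 sheds 120 MW to N10, N12, N4, N7, N8: 24 each.
    N10: 70+24 = 94 > 90
    N12: 60+24 = 84 ≤ 120
    N4: 100+24 = 124 ≤ 130
    N7: 80+24 = 104 ≤ 120
    N8: 20+24 = 44 ≤ 90
Round 2 — N10 trips offline.
  N10 sheds 94 MW to N19, N27, N4, N7: 23 each (2 lost).
    N19: 90+23 = 113 ≤ 140
    N27: 130+23 = 153 ≤ 160
    N4: 124+23 = 147 > 130
    N7: 104+23 = 127 > 120
Round 3 — N4, N7 trip offline.
  N4 sheds 147 MW to N19, N8: 73 each (1 lost).
    N19: 113+73 = 186 > 140
    N8: 44+73 = 117 > 90
  N7 sheds 127 MW to N27: 127 each.
    N27: 153+127 = 280 > 160
Round 4 — N19, N27, N8 trip offline.
  N19 sheds 186 MW: no online neighbours, lost.
  N27 sheds 280 MW: no online neighbours, lost.
  N8 sheds 117 MW: no online neighbours, lost.
No further trips.

84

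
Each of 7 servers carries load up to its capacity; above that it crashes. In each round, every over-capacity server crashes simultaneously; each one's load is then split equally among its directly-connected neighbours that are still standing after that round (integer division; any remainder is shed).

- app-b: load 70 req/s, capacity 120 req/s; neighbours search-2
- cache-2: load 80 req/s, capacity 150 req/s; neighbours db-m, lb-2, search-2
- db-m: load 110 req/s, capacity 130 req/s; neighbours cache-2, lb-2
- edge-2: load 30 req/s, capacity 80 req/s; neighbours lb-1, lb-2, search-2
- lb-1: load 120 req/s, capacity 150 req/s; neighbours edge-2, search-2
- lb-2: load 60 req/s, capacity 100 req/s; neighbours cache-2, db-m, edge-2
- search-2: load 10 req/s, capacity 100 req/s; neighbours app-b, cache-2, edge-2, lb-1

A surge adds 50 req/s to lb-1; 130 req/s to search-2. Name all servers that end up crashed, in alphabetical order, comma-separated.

Round 1 — lb-1 at 170 > 150; search-2 at 140 > 100. lb-1, search-2 crash.
  lb-1 sheds 170 req/s to edge-2: 170 each.
    edge-2: 30+170 = 200 > 80
  search-2 sheds 140 req/s to app-b, cache-2, edge-2: 46 each (2 lost).
    app-b: 70+46 = 116 ≤ 120
    cache-2: 80+46 = 126 ≤ 150
    edge-2: 200+46 = 246 > 80
Round 2 — edge-2 crashes.
  edge-2 sheds 246 req/s to lb-2: 246 each.
    lb-2: 60+246 = 306 > 100
Round 3 — lb-2 crashes.
  lb-2 sheds 306 req/s to cache-2, db-m: 153 each.
    cache-2: 126+153 = 279 > 150
    db-m: 110+153 = 263 > 130
Round 4 — cache-2, db-m crash.
  cache-2 sheds 279 req/s: no online neighbours, lost.
  db-m sheds 263 req/s: no online neighbours, lost.
No further crashes.

cache-2, db-m, edge-2, lb-1, lb-2, search-2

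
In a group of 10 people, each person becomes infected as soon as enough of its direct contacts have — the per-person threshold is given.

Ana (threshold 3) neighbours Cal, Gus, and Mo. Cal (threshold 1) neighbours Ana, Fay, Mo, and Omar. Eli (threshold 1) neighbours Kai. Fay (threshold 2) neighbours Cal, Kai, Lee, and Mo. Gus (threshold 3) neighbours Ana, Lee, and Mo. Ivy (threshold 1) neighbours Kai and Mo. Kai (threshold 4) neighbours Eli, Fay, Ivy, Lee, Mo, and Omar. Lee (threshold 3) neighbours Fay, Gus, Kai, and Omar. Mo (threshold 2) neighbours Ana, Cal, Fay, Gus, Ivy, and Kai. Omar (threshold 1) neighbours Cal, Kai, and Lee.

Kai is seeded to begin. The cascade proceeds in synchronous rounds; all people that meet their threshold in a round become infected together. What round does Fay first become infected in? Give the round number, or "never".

Round 1 — Kai becomes infected (initial).
Round 2 — checking thresholds:
  Eli: 1 of 1 neighbours ≥ 1, becomes infected.
  Fay: 1 of 4 neighbours < 2, holds.
  Ivy: 1 of 2 neighbours ≥ 1, becomes infected.
  Lee: 1 of 4 neighbours < 3, holds.
  Mo: 1 of 6 neighbours < 2, holds.
  Omar: 1 of 3 neighbours ≥ 1, becomes infected.
Round 3 — checking thresholds:
  Cal: 1 of 4 neighbours ≥ 1, becomes infected.
  Fay: 1 of 4 neighbours < 2, holds.
  Lee: 2 of 4 neighbours < 3, holds.
  Mo: 2 of 6 neighbours ≥ 2, becomes infected.
Round 4 — checking thresholds:
  Ana: 2 of 3 neighbours < 3, holds.
  Fay: 3 of 4 neighbours ≥ 2, becomes infected.
  Gus: 1 of 3 neighbours < 3, holds.
  Lee: 2 of 4 neighbours < 3, holds.
Round 5 — checking thresholds:
  Ana: 2 of 3 neighbours < 3, holds.
  Gus: 1 of 3 neighbours < 3, holds.
  Lee: 3 of 4 neighbours ≥ 3, becomes infected.
Round 6 — no new infections; cascade stops.

4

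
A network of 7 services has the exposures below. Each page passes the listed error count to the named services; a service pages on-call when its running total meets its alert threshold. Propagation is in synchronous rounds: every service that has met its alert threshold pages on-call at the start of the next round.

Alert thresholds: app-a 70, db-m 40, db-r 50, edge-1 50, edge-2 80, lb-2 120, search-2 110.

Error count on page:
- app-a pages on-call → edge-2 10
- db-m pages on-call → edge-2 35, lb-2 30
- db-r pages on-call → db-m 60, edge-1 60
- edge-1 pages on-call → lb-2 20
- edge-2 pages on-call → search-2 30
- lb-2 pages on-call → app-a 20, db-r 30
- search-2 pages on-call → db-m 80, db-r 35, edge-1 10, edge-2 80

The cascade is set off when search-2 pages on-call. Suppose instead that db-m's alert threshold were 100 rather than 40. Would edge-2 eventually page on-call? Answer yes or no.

With db-m's alert threshold at 100:
Round 1 — search-2 pages on-call (initial).
  db-m: +80 → 80 < 100
  db-r: +35 → 35 < 50
  edge-1: +10 → 10 < 50
  edge-2: +80 → 80 ≥ 80
Round 2 — edge-2 pages on-call.
No further pages.

yes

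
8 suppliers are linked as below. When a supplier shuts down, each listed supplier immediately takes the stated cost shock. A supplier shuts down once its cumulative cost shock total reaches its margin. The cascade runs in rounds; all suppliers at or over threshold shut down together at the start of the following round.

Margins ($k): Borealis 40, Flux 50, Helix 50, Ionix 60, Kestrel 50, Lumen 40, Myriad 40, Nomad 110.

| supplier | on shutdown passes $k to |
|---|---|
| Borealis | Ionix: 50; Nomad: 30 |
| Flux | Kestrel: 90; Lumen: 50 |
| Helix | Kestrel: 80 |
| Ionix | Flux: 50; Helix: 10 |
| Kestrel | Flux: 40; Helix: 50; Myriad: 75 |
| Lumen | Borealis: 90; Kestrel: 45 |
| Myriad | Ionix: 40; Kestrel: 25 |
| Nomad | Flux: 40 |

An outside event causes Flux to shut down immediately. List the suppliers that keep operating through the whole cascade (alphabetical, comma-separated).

Nomad

Round 1 — Flux shuts down (initial).
  Kestrel: +90 → 90 ≥ 50
  Lumen: +50 → 50 ≥ 40
Round 2 — Kestrel, Lumen shut down.
  Borealis: +90 → 90 ≥ 40
  Helix: +50 → 50 ≥ 50
  Myriad: +75 → 75 ≥ 40
Round 3 — Borealis, Helix, Myriad shut down.
  Ionix: +50+40 → 90 ≥ 60
  Nomad: +30 → 30 < 110
Round 4 — Ionix shuts down.
No further shutdowns.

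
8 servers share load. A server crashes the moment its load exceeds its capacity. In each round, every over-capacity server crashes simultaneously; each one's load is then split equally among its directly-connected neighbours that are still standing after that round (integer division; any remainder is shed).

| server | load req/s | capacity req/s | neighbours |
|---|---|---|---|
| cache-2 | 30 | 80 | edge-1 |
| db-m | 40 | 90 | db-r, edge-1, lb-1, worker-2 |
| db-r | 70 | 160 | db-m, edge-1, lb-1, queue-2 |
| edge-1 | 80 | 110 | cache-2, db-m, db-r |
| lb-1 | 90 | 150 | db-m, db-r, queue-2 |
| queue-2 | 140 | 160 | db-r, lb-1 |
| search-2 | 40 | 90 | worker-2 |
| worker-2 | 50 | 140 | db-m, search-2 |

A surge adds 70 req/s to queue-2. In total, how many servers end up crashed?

Round 1 — queue-2 at 210 > 160. queue-2 crashes.
  queue-2 sheds 210 req/s to db-r, lb-1: 105 each.
    db-r: 70+105 = 175 > 160
    lb-1: 90+105 = 195 > 150
Round 2 — db-r, lb-1 crash.
  db-r sheds 175 req/s to db-m, edge-1: 87 each (1 lost).
    db-m: 40+87 = 127 > 90
    edge-1: 80+87 = 167 > 110
  lb-1 sheds 195 req/s to db-m: 195 each.
    db-m: 127+195 = 322 > 90
Round 3 — db-m, edge-1 crash.
  db-m sheds 322 req/s to worker-2: 322 each.
    worker-2: 50+322 = 372 > 140
  edge-1 sheds 167 req/s to cache-2: 167 each.
    cache-2: 30+167 = 197 > 80
Round 4 — cache-2, worker-2 crash.
  cache-2 sheds 197 req/s: no online neighbours, lost.
  worker-2 sheds 372 req/s to search-2: 372 each.
    search-2: 40+372 = 412 > 90
Round 5 — search-2 crashes.
  search-2 sheds 412 req/s: no online neighbours, lost.
No further crashes.

8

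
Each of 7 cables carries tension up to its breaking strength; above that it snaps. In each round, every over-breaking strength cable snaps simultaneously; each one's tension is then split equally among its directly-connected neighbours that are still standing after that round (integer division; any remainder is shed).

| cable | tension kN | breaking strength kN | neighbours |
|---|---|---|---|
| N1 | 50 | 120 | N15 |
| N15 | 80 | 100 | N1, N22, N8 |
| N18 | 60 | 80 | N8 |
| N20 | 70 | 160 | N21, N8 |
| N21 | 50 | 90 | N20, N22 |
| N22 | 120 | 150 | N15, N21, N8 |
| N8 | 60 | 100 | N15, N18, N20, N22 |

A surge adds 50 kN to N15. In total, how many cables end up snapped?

Round 1 — N15 at 130 > 100. N15 snaps.
  N15 sheds 130 kN to N1, N22, N8: 43 each (1 lost).
    N1: 50+43 = 93 ≤ 120
    N22: 120+43 = 163 > 150
    N8: 60+43 = 103 > 100
Round 2 — N22, N8 snap.
  N22 sheds 163 kN to N21: 163 each.
    N21: 50+163 = 213 > 90
  N8 sheds 103 kN to N18, N20: 51 each (1 lost).
    N18: 60+51 = 111 > 80
    N20: 70+51 = 121 ≤ 160
Round 3 — N18, N21 snap.
  N18 sheds 111 kN: no online neighbours, lost.
  N21 sheds 213 kN to N20: 213 each.
    N20: 121+213 = 334 > 160
Round 4 — N20 snaps.
  N20 sheds 334 kN: no online neighbours, lost.
No further breaks.

6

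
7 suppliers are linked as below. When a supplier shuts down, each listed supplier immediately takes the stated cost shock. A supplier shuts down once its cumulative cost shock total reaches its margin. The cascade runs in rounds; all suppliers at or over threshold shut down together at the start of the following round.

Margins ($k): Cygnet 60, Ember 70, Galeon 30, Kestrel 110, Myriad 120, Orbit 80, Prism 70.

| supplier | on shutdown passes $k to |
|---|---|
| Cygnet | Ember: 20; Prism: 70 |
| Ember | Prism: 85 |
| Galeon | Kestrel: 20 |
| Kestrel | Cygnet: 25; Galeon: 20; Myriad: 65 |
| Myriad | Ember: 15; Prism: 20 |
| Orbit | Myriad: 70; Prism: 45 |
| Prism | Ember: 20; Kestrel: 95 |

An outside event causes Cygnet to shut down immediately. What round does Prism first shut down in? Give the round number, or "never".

Round 1 — Cygnet shuts down (initial).
  Ember: +20 → 20 < 70
  Prism: +70 → 70 ≥ 70
Round 2 — Prism shuts down.
  Ember: +20 → 40 < 70
  Kestrel: +95 → 95 < 110
No further shutdowns.

2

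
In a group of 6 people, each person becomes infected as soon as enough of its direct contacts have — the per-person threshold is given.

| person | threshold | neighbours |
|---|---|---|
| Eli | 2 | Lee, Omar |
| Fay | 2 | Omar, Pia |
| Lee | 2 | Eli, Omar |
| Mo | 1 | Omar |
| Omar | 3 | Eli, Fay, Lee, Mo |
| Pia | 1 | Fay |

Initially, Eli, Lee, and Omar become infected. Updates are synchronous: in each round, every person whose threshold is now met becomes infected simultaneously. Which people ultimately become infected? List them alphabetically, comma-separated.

Round 1 — Eli, Lee, Omar become infected (initial).
Round 2 — checking thresholds:
  Fay: 1 of 2 neighbours < 2, below threshold.
  Mo: 1 of 1 neighbours ≥ 1, becomes infected.
Round 3 — no new infections; cascade stops.

Eli, Lee, Mo, Omar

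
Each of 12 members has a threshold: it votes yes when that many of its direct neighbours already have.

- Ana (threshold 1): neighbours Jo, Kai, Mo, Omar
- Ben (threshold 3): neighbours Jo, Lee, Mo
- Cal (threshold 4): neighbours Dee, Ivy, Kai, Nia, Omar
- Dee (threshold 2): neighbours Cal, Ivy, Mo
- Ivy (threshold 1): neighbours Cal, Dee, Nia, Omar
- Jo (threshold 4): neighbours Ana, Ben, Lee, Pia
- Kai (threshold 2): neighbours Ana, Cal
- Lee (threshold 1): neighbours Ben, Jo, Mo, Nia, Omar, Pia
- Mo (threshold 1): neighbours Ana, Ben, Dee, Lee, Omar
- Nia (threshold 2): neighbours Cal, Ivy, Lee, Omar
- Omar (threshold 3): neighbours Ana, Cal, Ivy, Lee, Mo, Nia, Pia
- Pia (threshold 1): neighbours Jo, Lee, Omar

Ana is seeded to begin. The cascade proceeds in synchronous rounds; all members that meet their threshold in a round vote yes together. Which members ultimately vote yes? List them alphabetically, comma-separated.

Round 1 — Ana votes yes (initial).
Round 2 — checking thresholds:
  Jo: 1 of 4 neighbours < 4, below threshold.
  Kai: 1 of 2 neighbours < 2, below threshold.
  Mo: 1 of 5 neighbours ≥ 1, votes yes.
  Omar: 1 of 7 neighbours < 3, below threshold.
Round 3 — checking thresholds:
  Ben: 1 of 3 neighbours < 3, below threshold.
  Dee: 1 of 3 neighbours < 2, below threshold.
  Jo: 1 of 4 neighbours < 4, below threshold.
  Kai: 1 of 2 neighbours < 2, below threshold.
  Lee: 1 of 6 neighbours ≥ 1, votes yes.
  Omar: 2 of 7 neighbours < 3, below threshold.
Round 4 — checking thresholds:
  Ben: 2 of 3 neighbours < 3, below threshold.
  Dee: 1 of 3 neighbours < 2, below threshold.
  Jo: 2 of 4 neighbours < 4, below threshold.
  Kai: 1 of 2 neighbours < 2, below threshold.
  Nia: 1 of 4 neighbours < 2, below threshold.
  Omar: 3 of 7 neighbours ≥ 3, votes yes.
  Pia: 1 of 3 neighbours ≥ 1, votes yes.
Round 5 — checking thresholds:
  Ben: 2 of 3 neighbours < 3, below threshold.
  Cal: 1 of 5 neighbours < 4, below threshold.
  Dee: 1 of 3 neighbours < 2, below threshold.
  Ivy: 1 of 4 neighbours ≥ 1, votes yes.
  Jo: 3 of 4 neighbours < 4, below threshold.
  Kai: 1 of 2 neighbours < 2, below threshold.
  Nia: 2 of 4 neighbours ≥ 2, votes yes.
Round 6 — checking thresholds:
  Ben: 2 of 3 neighbours < 3, below threshold.
  Cal: 3 of 5 neighbours < 4, below threshold.
  Dee: 2 of 3 neighbours ≥ 2, votes yes.
  Jo: 3 of 4 neighbours < 4, below threshold.
  Kai: 1 of 2 neighbours < 2, below threshold.
Round 7 — checking thresholds:
  Ben: 2 of 3 neighbours < 3, below threshold.
  Cal: 4 of 5 neighbours ≥ 4, votes yes.
  Jo: 3 of 4 neighbours < 4, below threshold.
  Kai: 1 of 2 neighbours < 2, below threshold.
Round 8 — checking thresholds:
  Ben: 2 of 3 neighbours < 3, below threshold.
  Jo: 3 of 4 neighbours < 4, below threshold.
  Kai: 2 of 2 neighbours ≥ 2, votes yes.
Round 9 — no new yes votes; cascade stops.

Ana, Cal, Dee, Ivy, Kai, Lee, Mo, Nia, Omar, Pia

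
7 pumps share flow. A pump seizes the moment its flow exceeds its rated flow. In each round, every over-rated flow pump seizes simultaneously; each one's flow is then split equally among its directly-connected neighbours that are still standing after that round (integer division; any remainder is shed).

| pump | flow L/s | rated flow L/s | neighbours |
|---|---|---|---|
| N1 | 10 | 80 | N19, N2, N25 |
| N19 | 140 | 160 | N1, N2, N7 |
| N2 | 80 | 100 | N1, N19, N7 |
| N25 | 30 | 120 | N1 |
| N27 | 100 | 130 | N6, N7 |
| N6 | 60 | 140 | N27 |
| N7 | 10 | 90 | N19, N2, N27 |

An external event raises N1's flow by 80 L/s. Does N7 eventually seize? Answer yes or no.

Round 1 — N1 at 90 > 80. N1 seizes.
  N1 sheds 90 L/s to N19, N2, N25: 30 each.
    N19: 140+30 = 170 > 160
    N2: 80+30 = 110 > 100
    N25: 30+30 = 60 ≤ 120
Round 2 — N19, N2 seize.
  N19 sheds 170 L/s to N7: 170 each.
    N7: 10+170 = 180 > 90
  N2 sheds 110 L/s to N7: 110 each.
    N7: 180+110 = 290 > 90
Round 3 — N7 seizes.
  N7 sheds 290 L/s to N27: 290 each.
    N27: 100+290 = 390 > 130
Round 4 — N27 seizes.
  N27 sheds 390 L/s to N6: 390 each.
    N6: 60+390 = 450 > 140
Round 5 — N6 seizes.
  N6 sheds 450 L/s: no online neighbours, lost.
No further seizures.

yes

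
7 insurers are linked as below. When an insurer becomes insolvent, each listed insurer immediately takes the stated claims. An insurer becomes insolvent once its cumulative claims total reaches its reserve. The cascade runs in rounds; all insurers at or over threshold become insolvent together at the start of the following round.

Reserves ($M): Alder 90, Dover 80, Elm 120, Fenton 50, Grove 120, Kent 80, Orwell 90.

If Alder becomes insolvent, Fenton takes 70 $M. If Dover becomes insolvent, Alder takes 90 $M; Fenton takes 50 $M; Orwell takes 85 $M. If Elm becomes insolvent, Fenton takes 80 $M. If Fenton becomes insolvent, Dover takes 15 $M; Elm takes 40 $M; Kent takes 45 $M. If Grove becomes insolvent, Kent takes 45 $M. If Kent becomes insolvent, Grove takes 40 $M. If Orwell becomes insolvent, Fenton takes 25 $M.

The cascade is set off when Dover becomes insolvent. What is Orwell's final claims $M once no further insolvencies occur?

85

Round 1 — Dover becomes insolvent (initial).
  Alder: +90 → 90 ≥ 90
  Fenton: +50 → 50 ≥ 50
  Orwell: +85 → 85 < 90
Round 2 — Alder, Fenton become insolvent.
  Elm: +40 → 40 < 120
  Kent: +45 → 45 < 80
No further insolvencies.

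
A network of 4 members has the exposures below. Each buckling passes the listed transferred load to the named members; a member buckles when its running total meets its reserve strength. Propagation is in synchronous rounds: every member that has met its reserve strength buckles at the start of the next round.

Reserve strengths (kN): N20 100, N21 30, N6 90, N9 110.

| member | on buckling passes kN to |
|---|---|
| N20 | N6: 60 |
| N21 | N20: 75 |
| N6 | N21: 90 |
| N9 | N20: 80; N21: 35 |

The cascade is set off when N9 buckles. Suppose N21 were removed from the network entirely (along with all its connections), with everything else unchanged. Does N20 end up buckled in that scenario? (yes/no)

no

With N21 removed:
Round 1 — N9 buckles (initial).
  N20: +80 → 80 < 100
No further bucklings.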